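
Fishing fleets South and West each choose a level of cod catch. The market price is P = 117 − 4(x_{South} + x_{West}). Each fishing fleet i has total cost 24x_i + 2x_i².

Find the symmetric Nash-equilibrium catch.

Fishing fleet South's profit: π = x_{South}(117 − 4(x_{South} + x_{West})) − 24x_{South} − 2x_{South}².
∂π/∂x_{South} = 93 − 12x_{South} − 4x_{West} = 0, so x_{South} = 7.75 − (1/3)x_{West}.
By symmetry x_{West} = x_{South}; substituting into the reaction function, (4/3)x_{South} = 7.75 and x_{South} = 5.8125.

5.8125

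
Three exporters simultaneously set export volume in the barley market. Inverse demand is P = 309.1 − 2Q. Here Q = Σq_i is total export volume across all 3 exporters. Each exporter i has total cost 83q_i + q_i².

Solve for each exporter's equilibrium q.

A representative exporter's profit is π_i = q_i(309.1 − 2Q) − 83q_i − q_i², with Q = q_i + Σ_{j≠i} q_j.
First-order condition: 226.1 − 6q_i − 2Σ_{j≠i} q_j = 0.
Imposing symmetry (q_j = q for all j) turns Σ_{j≠i} q_j into 2q, so 226.1 = 10q and q = 22.61.

22.61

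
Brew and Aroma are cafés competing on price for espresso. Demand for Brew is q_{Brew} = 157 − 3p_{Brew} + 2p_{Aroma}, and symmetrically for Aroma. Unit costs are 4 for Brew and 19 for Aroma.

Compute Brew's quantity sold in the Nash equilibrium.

123.1875

Brew's profit: π = (p_{Brew} − 4)(157 − 3p_{Brew} + 2p_{Aroma}).
∂π/∂p_{Brew} = 169 − 6p_{Brew} + 2p_{Aroma} = 0 ⇒ p_{Brew} = 169/6 + (1/3)p_{Aroma}.
Similarly p_{Aroma} = 107/3 + (1/3)p_{Brew}.
Solving the two reaction functions simultaneously: (1 − (1/3)(1/3))p_{Brew} = 169/6 + (1/3)·(107/3), so (8/9)p_{Brew} = 721/18 and p_{Brew} = 45.0625.
Then p_{Aroma} = 107/3 + (1/3)·45.0625 = 50.6875.
q_{Brew} = 157 − 3·45.0625 + 2·50.6875 = 123.1875.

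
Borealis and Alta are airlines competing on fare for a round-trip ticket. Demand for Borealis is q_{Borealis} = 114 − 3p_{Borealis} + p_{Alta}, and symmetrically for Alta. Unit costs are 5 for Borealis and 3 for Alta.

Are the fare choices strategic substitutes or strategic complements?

strategic complements

Borealis's profit: π = (p_{Borealis} − 5)(114 − 3p_{Borealis} + p_{Alta}).
∂π/∂p_{Borealis} = 129 − 6p_{Borealis} + p_{Alta} = 0 ⇒ p_{Borealis} = 21.5 + (1/6)p_{Alta}.
The best-response slope dp_{Borealis}/dp_{Alta} = 1/6 > 0: the reaction function is upward-sloping, so the choices are strategic complements.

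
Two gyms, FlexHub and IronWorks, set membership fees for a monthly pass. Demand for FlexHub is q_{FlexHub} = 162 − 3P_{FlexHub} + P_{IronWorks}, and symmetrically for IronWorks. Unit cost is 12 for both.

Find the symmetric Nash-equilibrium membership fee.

39.6

FlexHub's profit: π = (P_{FlexHub} − 12)(162 − 3P_{FlexHub} + P_{IronWorks}).
∂π/∂P_{FlexHub} = 198 − 6P_{FlexHub} + P_{IronWorks} = 0 ⇒ P_{FlexHub} = 33 + (1/6)P_{IronWorks}.
The game is symmetric, so in equilibrium P_{IronWorks} = P_{FlexHub}: the reaction function gives (5/6)P_{FlexHub} = 33, hence P_{FlexHub} = 39.6.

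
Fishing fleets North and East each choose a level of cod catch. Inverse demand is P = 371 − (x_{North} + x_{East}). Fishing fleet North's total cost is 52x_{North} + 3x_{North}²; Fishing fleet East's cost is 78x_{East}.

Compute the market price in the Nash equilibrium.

213

Fishing fleet North's profit: π = x_{North}(371 − (x_{North} + x_{East})) − 52x_{North} − 3x_{North}².
∂π/∂x_{North} = 319 − 8x_{North} − x_{East} = 0, so x_{North} = 39.875 − 0.125x_{East}.
For East: ∂π/∂x_{East} = 293 − 2x_{East} − x_{North} = 0 ⇒ x_{East} = 146.5 − 0.5x_{North}.
Substituting the second reaction function into the first: x_{North} = 39.875 − 0.125(146.5 − 0.5x_{North}), which gives 0.9375x_{North} = 21.5625 ⇒ x_{North} = 23.
Then x_{East} = 146.5 − 0.5·23 = 135.
Equilibrium price: P = 371 − 158 = 213.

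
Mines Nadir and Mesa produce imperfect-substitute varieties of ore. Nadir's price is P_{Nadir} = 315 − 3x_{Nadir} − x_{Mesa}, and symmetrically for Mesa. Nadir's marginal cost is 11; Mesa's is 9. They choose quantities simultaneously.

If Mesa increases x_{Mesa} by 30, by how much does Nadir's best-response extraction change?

-5

Mine Nadir's profit: π = x_{Nadir}(315 − 3x_{Nadir} − x_{Mesa}) − 11x_{Nadir}.
∂π/∂x_{Nadir} = 304 − 6x_{Nadir} − x_{Mesa} = 0 ⇒ x_{Nadir} = 152/3 − (1/6)x_{Mesa}.
The reaction-function slope is −1/6, so a 30-unit rise in x_{Mesa} moves x_{Nadir} by −1/6 × 30 = −5. Nadir's best response falls — the actions are strategic substitutes.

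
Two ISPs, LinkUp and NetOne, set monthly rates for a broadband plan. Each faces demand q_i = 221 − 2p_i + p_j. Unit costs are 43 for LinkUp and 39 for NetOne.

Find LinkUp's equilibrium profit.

6914.88

LinkUp's profit: π = (p_{LinkUp} − 43)(221 − 2p_{LinkUp} + p_{NetOne}).
∂π/∂p_{LinkUp} = 307 − 4p_{LinkUp} + p_{NetOne} = 0 ⇒ p_{LinkUp} = 76.75 + 0.25p_{NetOne}.
Similarly p_{NetOne} = 74.75 + 0.25p_{LinkUp}.
Plugging p_{NetOne} into LinkUp's best response: p_{LinkUp} = 76.75 + 0.25(74.75 + 0.25p_{LinkUp}) ⇒ 0.9375p_{LinkUp} = 95.4375, so p_{LinkUp} = 101.8.
Then p_{NetOne} = 74.75 + 0.25·101.8 = 100.2.
q_{LinkUp} = 221 − 2·101.8 + 100.2 = 117.6.
Profit = (101.8 − 43)·117.6 = 6914.88.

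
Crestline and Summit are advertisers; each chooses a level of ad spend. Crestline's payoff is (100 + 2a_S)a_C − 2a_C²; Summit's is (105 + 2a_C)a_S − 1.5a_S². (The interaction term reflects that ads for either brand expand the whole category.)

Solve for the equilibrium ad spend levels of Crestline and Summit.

Expanding Crestline's payoff: 100a_C + 2a_Sa_C − 2a_C².
∂π/∂a_C = 100 + 2a_S − 4a_C = 0, so a_C = 25 + 0.5a_S.
Likewise for Summit: a_S = 35 + (2/3)a_C.
Plugging a_S into Crestline's best response: a_C = 25 + 0.5(35 + (2/3)a_C) ⇒ (2/3)a_C = 42.5, so a_C = 63.75.
Then a_S = 35 + (2/3)·63.75 = 77.5.

63.75, 77.5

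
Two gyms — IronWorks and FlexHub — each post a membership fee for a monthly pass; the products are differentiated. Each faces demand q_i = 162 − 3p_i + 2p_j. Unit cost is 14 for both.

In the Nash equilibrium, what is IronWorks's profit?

IronWorks's profit: π = (p_{IronWorks} − 14)(162 − 3p_{IronWorks} + 2p_{FlexHub}).
∂π/∂p_{IronWorks} = 204 − 6p_{IronWorks} + 2p_{FlexHub} = 0 ⇒ p_{IronWorks} = 34 + (1/3)p_{FlexHub}.
By symmetry p_{FlexHub} = p_{IronWorks}; substituting into the reaction function, (2/3)p_{IronWorks} = 34 and p_{IronWorks} = 51.
q_{IronWorks} = 162 − 3·51 + 2·51 = 111.
Profit = (51 − 14)·111 = 4107.

4107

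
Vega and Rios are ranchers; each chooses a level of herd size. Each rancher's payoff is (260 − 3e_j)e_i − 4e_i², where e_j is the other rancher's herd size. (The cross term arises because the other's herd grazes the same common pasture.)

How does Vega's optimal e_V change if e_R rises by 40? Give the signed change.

Vega's payoff is (260 − 3e_R)e_V − 4e_V².
∂π/∂e_V = 260 − 3e_R − 8e_V = 0, so e_V = 32.5 − 0.375e_R.
The reaction-function slope is −0.375, so a 40-unit rise in e_R moves e_V by −0.375 × 40 = −15. Vega's best response falls — the actions are strategic substitutes.

-15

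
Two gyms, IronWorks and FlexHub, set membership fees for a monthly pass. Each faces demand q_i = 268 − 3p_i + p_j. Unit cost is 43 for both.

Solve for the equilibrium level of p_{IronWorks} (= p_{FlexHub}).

79.4

IronWorks's profit: π = (p_{IronWorks} − 43)(268 − 3p_{IronWorks} + p_{FlexHub}).
∂π/∂p_{IronWorks} = 397 − 6p_{IronWorks} + p_{FlexHub} = 0 ⇒ p_{IronWorks} = 397/6 + (1/6)p_{FlexHub}.
By symmetry p_{FlexHub} = p_{IronWorks}; substituting into the reaction function, (5/6)p_{IronWorks} = 397/6 and p_{IronWorks} = 79.4.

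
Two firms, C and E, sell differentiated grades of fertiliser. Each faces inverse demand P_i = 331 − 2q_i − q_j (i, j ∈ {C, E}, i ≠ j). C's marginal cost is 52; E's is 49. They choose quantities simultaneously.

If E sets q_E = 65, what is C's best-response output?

53.5

Firm C's profit: π = q_C(331 − 2q_C − q_E) − 52q_C.
∂π/∂q_C = 279 − 4q_C − q_E = 0 ⇒ q_C = 69.75 − 0.25q_E.
At q_E = 65: q_C = 69.75 − 0.25·65 = 53.5.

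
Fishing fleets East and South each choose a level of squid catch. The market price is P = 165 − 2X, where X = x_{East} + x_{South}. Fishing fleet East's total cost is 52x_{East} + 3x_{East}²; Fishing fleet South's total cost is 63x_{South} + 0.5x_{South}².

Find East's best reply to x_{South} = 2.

10.9

Fishing fleet East's profit: π = x_{East}(165 − 2(x_{East} + x_{South})) − 52x_{East} − 3x_{East}².
∂π/∂x_{East} = 113 − 10x_{East} − 2x_{South} = 0, so x_{East} = 11.3 − 0.2x_{South}.
At x_{South} = 2: x_{East} = 11.3 − 0.2·2 = 10.9.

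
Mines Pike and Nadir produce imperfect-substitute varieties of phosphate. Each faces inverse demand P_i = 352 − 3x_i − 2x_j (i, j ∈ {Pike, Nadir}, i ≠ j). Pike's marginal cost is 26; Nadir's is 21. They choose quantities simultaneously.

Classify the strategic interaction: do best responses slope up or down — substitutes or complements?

strategic substitutes

Mine Pike's profit: π = x_{Pike}(352 − 3x_{Pike} − 2x_{Nadir}) − 26x_{Pike}.
∂π/∂x_{Pike} = 326 − 6x_{Pike} − 2x_{Nadir} = 0 ⇒ x_{Pike} = 163/3 − (1/3)x_{Nadir}.
The best-response slope dx_{Pike}/dx_{Nadir} = −1/3 < 0: the reaction function is downward-sloping, so the choices are strategic substitutes.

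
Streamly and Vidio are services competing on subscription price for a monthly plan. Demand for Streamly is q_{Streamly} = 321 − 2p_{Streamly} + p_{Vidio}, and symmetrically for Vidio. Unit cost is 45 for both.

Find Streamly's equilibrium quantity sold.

184

Streamly's profit: π = (p_{Streamly} − 45)(321 − 2p_{Streamly} + p_{Vidio}).
∂π/∂p_{Streamly} = 411 − 4p_{Streamly} + p_{Vidio} = 0 ⇒ p_{Streamly} = 102.75 + 0.25p_{Vidio}.
Setting p_{Streamly} = p_{Vidio} in the reaction function: p_{Streamly} = 102.75 + 0.25p_{Streamly}, so p_{Streamly} = 102.75 / 0.75 = 137.
q_{Streamly} = 321 − 2·137 + 137 = 184.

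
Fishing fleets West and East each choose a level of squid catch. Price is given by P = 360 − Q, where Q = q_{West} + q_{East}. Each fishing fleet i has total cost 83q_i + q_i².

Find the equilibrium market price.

Fishing fleet West's profit: π = q_{West}(360 − (q_{West} + q_{East})) − 83q_{West} − q_{West}².
∂π/∂q_{West} = 277 − 4q_{West} − q_{East} = 0, so q_{West} = 69.25 − 0.25q_{East}.
By symmetry q_{East} = q_{West}; substituting into the reaction function, 1.25q_{West} = 69.25 and q_{West} = 55.4.
Equilibrium price: P = 360 − 110.8 = 249.2.

249.2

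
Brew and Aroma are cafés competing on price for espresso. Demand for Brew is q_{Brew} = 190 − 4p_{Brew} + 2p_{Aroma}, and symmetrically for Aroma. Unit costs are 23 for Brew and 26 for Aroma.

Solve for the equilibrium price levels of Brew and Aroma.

47.4, 48.6

Brew's profit: π = (p_{Brew} − 23)(190 − 4p_{Brew} + 2p_{Aroma}).
∂π/∂p_{Brew} = 282 − 8p_{Brew} + 2p_{Aroma} = 0 ⇒ p_{Brew} = 35.25 + 0.25p_{Aroma}.
Similarly p_{Aroma} = 36.75 + 0.25p_{Brew}.
Solving the two reaction functions simultaneously: (1 − (0.25)(0.25))p_{Brew} = 35.25 + 0.25·36.75, so 0.9375p_{Brew} = 44.4375 and p_{Brew} = 47.4.
Then p_{Aroma} = 36.75 + 0.25·47.4 = 48.6.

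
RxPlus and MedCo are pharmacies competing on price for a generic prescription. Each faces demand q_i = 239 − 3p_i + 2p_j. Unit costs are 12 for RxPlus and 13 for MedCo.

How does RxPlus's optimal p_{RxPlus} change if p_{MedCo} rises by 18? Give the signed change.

6

RxPlus's profit: π = (p_{RxPlus} − 12)(239 − 3p_{RxPlus} + 2p_{MedCo}).
∂π/∂p_{RxPlus} = 275 − 6p_{RxPlus} + 2p_{MedCo} = 0 ⇒ p_{RxPlus} = 275/6 + (1/3)p_{MedCo}.
The reaction-function slope is 1/3, so an 18-unit rise in p_{MedCo} moves p_{RxPlus} by 1/3 × 18 = 6. RxPlus's best response rises — the actions are strategic complements.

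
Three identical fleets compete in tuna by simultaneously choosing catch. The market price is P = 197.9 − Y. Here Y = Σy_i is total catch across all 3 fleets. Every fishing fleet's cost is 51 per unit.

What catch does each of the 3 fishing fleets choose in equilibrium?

A representative fishing fleet's profit is π_i = y_i(197.9 − Y) − 51y_i, with Y = y_i + Σ_{j≠i} y_j.
First-order condition: 146.9 − 2y_i − Σ_{j≠i} y_j = 0.
With identical fishing fleets, set every y_j = y: then 146.9 − 2y − 2y = 0, i.e. y = 146.9/4 = 36.725.

36.725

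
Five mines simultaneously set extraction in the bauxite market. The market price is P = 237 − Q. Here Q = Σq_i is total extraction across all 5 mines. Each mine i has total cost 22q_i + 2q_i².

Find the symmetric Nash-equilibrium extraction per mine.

A representative mine's profit is π_i = q_i(237 − Q) − 22q_i − 2q_i², with Q = q_i + Σ_{j≠i} q_j.
First-order condition: 215 − 6q_i − Σ_{j≠i} q_j = 0.
In a symmetric equilibrium every mine chooses the same q, so Σ_{j≠i} q_j = 4q. The condition becomes 215 − 10q = 0, giving q = 215/10 = 21.5.

21.5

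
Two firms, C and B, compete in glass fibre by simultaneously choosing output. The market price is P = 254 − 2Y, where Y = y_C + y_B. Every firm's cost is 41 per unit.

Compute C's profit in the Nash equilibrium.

Firm C's profit: π = y_C(254 − 2(y_C + y_B)) − 41y_C.
∂π/∂y_C = 213 − 4y_C − 2y_B = 0, so y_C = 53.25 − 0.5y_B.
The game is symmetric, so in equilibrium y_B = y_C: the reaction function gives 1.5y_C = 53.25, hence y_C = 35.5.
Price P = 254 − 2·71 = 112.
C's profit: (112 − 41)·35.5 = 2520.5.

2520.5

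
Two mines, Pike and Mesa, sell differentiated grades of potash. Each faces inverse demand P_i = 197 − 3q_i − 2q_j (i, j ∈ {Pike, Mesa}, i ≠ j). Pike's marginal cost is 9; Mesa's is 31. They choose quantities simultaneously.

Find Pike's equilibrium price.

Mine Pike's profit: π = q_{Pike}(197 − 3q_{Pike} − 2q_{Mesa}) − 9q_{Pike}.
∂π/∂q_{Pike} = 188 − 6q_{Pike} − 2q_{Mesa} = 0 ⇒ q_{Pike} = 94/3 − (1/3)q_{Mesa}.
Similarly q_{Mesa} = 83/3 − (1/3)q_{Pike}.
Substituting the second reaction function into the first: q_{Pike} = 94/3 − (1/3)(83/3 − (1/3)q_{Pike}), which gives (8/9)q_{Pike} = 199/9 ⇒ q_{Pike} = 24.875.
Then q_{Mesa} = 83/3 − (1/3)·24.875 = 19.375.
P_{Pike} = 197 − 3·24.875 − 2·19.375 = 83.625.

83.625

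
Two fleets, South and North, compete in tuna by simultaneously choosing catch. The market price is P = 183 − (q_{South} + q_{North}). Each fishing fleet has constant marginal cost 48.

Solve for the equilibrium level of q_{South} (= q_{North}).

45

Fishing fleet South's profit: π = q_{South}(183 − (q_{South} + q_{North})) − 48q_{South}.
∂π/∂q_{South} = 135 − 2q_{South} − q_{North} = 0, so q_{South} = 67.5 − 0.5q_{North}.
Setting q_{South} = q_{North} in the reaction function: q_{South} = 67.5 − 0.5q_{South}, so q_{South} = 67.5 / 1.5 = 45.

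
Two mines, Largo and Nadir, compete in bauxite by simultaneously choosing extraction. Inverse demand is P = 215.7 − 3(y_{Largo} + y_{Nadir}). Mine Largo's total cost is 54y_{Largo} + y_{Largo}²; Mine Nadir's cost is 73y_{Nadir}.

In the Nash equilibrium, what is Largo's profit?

772.84

Mine Largo's profit: π = y_{Largo}(215.7 − 3(y_{Largo} + y_{Nadir})) − 54y_{Largo} − y_{Largo}².
∂π/∂y_{Largo} = 161.7 − 8y_{Largo} − 3y_{Nadir} = 0, so y_{Largo} = 20.2125 − 0.375y_{Nadir}.
For Nadir: ∂π/∂y_{Nadir} = 142.7 − 6y_{Nadir} − 3y_{Largo} = 0 ⇒ y_{Nadir} = 1427/60 − 0.5y_{Largo}.
Solving the two reaction functions simultaneously: (1 − (−0.375)(−0.5))y_{Largo} = 20.2125 − 0.375·(1427/60), so 0.8125y_{Largo} = 1807/160 and y_{Largo} = 13.9.
Then y_{Nadir} = 1427/60 − 0.5·13.9 = 101/6.
Price P = 215.7 − 3·(461/15) = 123.5.
Largo's profit: (123.5 − 54)·13.9 − (13.9)² = 772.84.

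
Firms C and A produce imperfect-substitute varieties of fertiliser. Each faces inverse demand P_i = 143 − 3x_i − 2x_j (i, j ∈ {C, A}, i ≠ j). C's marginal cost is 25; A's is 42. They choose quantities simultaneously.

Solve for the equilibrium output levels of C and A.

15.8125, 11.5625

Firm C's profit: π = x_C(143 − 3x_C − 2x_A) − 25x_C.
∂π/∂x_C = 118 − 6x_C − 2x_A = 0 ⇒ x_C = 59/3 − (1/3)x_A.
Similarly x_A = 101/6 − (1/3)x_C.
Solving the two reaction functions simultaneously: (1 − (−1/3)(−1/3))x_C = 59/3 − (1/3)·(101/6), so (8/9)x_C = 253/18 and x_C = 15.8125.
Then x_A = 101/6 − (1/3)·15.8125 = 11.5625.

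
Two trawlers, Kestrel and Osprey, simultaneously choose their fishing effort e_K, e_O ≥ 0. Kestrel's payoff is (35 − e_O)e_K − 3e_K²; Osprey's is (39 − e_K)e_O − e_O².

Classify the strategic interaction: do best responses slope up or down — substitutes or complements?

Expanding Kestrel's payoff: 35e_K − e_Oe_K − 3e_K².
∂π/∂e_K = 35 − e_O − 6e_K = 0, so e_K = 35/6 − (1/6)e_O.
The best-response slope de_K/de_O = −1/6 < 0: the reaction function is downward-sloping, so the choices are strategic substitutes.

strategic substitutes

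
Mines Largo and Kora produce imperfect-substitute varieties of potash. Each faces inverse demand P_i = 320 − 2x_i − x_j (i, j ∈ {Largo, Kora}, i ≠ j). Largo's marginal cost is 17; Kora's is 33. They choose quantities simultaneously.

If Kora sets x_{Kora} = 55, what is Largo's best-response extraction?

62

Mine Largo's profit: π = x_{Largo}(320 − 2x_{Largo} − x_{Kora}) − 17x_{Largo}.
∂π/∂x_{Largo} = 303 − 4x_{Largo} − x_{Kora} = 0 ⇒ x_{Largo} = 75.75 − 0.25x_{Kora}.
At x_{Kora} = 55: x_{Largo} = 75.75 − 0.25·55 = 62.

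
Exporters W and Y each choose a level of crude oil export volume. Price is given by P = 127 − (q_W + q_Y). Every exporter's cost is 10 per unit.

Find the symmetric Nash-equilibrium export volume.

39

Exporter W's profit: π = q_W(127 − (q_W + q_Y)) − 10q_W.
∂π/∂q_W = 117 − 2q_W − q_Y = 0, so q_W = 58.5 − 0.5q_Y.
The game is symmetric, so in equilibrium q_Y = q_W: the reaction function gives 1.5q_W = 58.5, hence q_W = 39.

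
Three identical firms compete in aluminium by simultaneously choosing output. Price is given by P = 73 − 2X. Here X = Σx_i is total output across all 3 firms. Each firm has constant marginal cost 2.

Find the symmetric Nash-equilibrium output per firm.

A representative firm's profit is π_i = x_i(73 − 2X) − 2x_i, with X = x_i + Σ_{j≠i} x_j.
First-order condition: 71 − 4x_i − 2Σ_{j≠i} x_j = 0.
With identical firms, set every x_j = x: then 71 − 4x − 4x = 0, i.e. x = 71/8 = 8.875.

8.875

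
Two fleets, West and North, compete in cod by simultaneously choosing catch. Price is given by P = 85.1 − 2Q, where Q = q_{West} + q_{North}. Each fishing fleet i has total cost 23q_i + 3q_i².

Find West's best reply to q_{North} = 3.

Fishing fleet West's profit: π = q_{West}(85.1 − 2(q_{West} + q_{North})) − 23q_{West} − 3q_{West}².
∂π/∂q_{West} = 62.1 − 10q_{West} − 2q_{North} = 0, so q_{West} = 6.21 − 0.2q_{North}.
At q_{North} = 3: q_{West} = 6.21 − 0.2·3 = 5.61.

5.61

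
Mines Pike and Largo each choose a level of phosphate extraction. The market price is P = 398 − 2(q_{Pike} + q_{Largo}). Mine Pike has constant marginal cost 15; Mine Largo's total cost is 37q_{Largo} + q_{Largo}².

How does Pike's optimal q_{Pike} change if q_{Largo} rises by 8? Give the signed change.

-4

Mine Pike's profit: π = q_{Pike}(398 − 2(q_{Pike} + q_{Largo})) − 15q_{Pike}.
∂π/∂q_{Pike} = 383 − 4q_{Pike} − 2q_{Largo} = 0, so q_{Pike} = 95.75 − 0.5q_{Largo}.
The reaction-function slope is −0.5, so an 8-unit rise in q_{Largo} moves q_{Pike} by −0.5 × 8 = −4. Pike's best response falls — the actions are strategic substitutes.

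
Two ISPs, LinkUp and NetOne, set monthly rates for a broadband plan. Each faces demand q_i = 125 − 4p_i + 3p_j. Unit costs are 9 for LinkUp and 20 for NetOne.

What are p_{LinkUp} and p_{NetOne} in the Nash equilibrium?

34.6, 38.6

LinkUp's profit: π = (p_{LinkUp} − 9)(125 − 4p_{LinkUp} + 3p_{NetOne}).
∂π/∂p_{LinkUp} = 161 − 8p_{LinkUp} + 3p_{NetOne} = 0 ⇒ p_{LinkUp} = 20.125 + 0.375p_{NetOne}.
Similarly p_{NetOne} = 25.625 + 0.375p_{LinkUp}.
Solving the two reaction functions simultaneously: (1 − (0.375)(0.375))p_{LinkUp} = 20.125 + 0.375·25.625, so (55/64)p_{LinkUp} = 1903/64 and p_{LinkUp} = 34.6.
Then p_{NetOne} = 25.625 + 0.375·34.6 = 38.6.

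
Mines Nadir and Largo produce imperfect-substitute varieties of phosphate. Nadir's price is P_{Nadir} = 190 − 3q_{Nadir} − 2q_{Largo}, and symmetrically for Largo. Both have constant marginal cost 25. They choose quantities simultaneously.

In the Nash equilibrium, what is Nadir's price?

86.875

Mine Nadir's profit: π = q_{Nadir}(190 − 3q_{Nadir} − 2q_{Largo}) − 25q_{Nadir}.
∂π/∂q_{Nadir} = 165 − 6q_{Nadir} − 2q_{Largo} = 0 ⇒ q_{Nadir} = 27.5 − (1/3)q_{Largo}.
By symmetry q_{Largo} = q_{Nadir}; substituting into the reaction function, (4/3)q_{Nadir} = 27.5 and q_{Nadir} = 20.625.
P_{Nadir} = 190 − 3·20.625 − 2·20.625 = 86.875.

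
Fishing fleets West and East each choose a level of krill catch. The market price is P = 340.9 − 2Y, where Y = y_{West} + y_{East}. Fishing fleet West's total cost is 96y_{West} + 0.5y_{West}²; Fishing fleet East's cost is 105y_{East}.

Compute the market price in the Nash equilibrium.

Fishing fleet West's profit: π = y_{West}(340.9 − 2(y_{West} + y_{East})) − 96y_{West} − 0.5y_{West}².
∂π/∂y_{West} = 244.9 − 5y_{West} − 2y_{East} = 0, so y_{West} = 48.98 − 0.4y_{East}.
For East: ∂π/∂y_{East} = 235.9 − 4y_{East} − 2y_{West} = 0 ⇒ y_{East} = 58.975 − 0.5y_{West}.
Solving the two reaction functions simultaneously: (1 − (−0.4)(−0.5))y_{West} = 48.98 − 0.4·58.975, so 0.8y_{West} = 25.39 and y_{West} = 31.7375.
Then y_{East} = 58.975 − 0.5·31.7375 = 6897/160.
Equilibrium price: P = 340.9 − 2·(2395/32) = 191.2125.

191.2125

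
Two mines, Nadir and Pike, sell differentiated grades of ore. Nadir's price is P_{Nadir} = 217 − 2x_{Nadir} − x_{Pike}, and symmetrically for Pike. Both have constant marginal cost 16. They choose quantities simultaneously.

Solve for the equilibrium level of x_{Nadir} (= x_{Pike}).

40.2

Mine Nadir's profit: π = x_{Nadir}(217 − 2x_{Nadir} − x_{Pike}) − 16x_{Nadir}.
∂π/∂x_{Nadir} = 201 − 4x_{Nadir} − x_{Pike} = 0 ⇒ x_{Nadir} = 50.25 − 0.25x_{Pike}.
By symmetry x_{Pike} = x_{Nadir}; substituting into the reaction function, 1.25x_{Nadir} = 50.25 and x_{Nadir} = 40.2.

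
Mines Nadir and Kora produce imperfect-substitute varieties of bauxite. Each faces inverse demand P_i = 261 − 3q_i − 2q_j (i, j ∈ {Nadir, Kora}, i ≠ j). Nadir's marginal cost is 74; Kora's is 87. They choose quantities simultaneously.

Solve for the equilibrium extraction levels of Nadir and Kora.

Mine Nadir's profit: π = q_{Nadir}(261 − 3q_{Nadir} − 2q_{Kora}) − 74q_{Nadir}.
∂π/∂q_{Nadir} = 187 − 6q_{Nadir} − 2q_{Kora} = 0 ⇒ q_{Nadir} = 187/6 − (1/3)q_{Kora}.
Similarly q_{Kora} = 29 − (1/3)q_{Nadir}.
Plugging q_{Kora} into Nadir's best response: q_{Nadir} = 187/6 − (1/3)(29 − (1/3)q_{Nadir}) ⇒ (8/9)q_{Nadir} = 21.5, so q_{Nadir} = 24.1875.
Then q_{Kora} = 29 − (1/3)·24.1875 = 20.9375.

24.1875, 20.9375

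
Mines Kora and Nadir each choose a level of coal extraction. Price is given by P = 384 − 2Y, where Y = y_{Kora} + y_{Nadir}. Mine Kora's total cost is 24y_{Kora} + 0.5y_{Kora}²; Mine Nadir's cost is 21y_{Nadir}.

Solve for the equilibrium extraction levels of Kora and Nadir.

44.625, 68.4375

Mine Kora's profit: π = y_{Kora}(384 − 2(y_{Kora} + y_{Nadir})) − 24y_{Kora} − 0.5y_{Kora}².
∂π/∂y_{Kora} = 360 − 5y_{Kora} − 2y_{Nadir} = 0, so y_{Kora} = 72 − 0.4y_{Nadir}.
For Nadir: ∂π/∂y_{Nadir} = 363 − 4y_{Nadir} − 2y_{Kora} = 0 ⇒ y_{Nadir} = 90.75 − 0.5y_{Kora}.
Substituting the second reaction function into the first: y_{Kora} = 72 − 0.4(90.75 − 0.5y_{Kora}), which gives 0.8y_{Kora} = 35.7 ⇒ y_{Kora} = 44.625.
Then y_{Nadir} = 90.75 − 0.5·44.625 = 68.4375.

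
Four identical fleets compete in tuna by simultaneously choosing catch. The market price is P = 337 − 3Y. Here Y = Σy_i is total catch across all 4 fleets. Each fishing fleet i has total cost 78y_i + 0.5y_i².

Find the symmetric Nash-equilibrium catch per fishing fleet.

A representative fishing fleet's profit is π_i = y_i(337 − 3Y) − 78y_i − 0.5y_i², with Y = y_i + Σ_{j≠i} y_j.
First-order condition: 259 − 7y_i − 3Σ_{j≠i} y_j = 0.
In a symmetric equilibrium every fishing fleet chooses the same y, so Σ_{j≠i} y_j = 3y. The condition becomes 259 − 16y = 0, giving y = 259/16 = 16.1875.

16.1875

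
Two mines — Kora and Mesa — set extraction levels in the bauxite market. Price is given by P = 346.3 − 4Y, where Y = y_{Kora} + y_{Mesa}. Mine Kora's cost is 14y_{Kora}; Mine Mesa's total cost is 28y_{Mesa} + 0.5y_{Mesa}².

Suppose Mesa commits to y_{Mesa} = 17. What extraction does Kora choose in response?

33.0375

Mine Kora's profit: π = y_{Kora}(346.3 − 4(y_{Kora} + y_{Mesa})) − 14y_{Kora}.
∂π/∂y_{Kora} = 332.3 − 8y_{Kora} − 4y_{Mesa} = 0, so y_{Kora} = 41.5375 − 0.5y_{Mesa}.
At y_{Mesa} = 17: y_{Kora} = 41.5375 − 0.5·17 = 33.0375.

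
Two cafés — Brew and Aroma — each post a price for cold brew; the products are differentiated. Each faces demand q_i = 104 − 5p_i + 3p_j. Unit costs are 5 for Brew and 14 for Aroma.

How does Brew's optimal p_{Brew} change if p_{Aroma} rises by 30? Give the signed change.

9

Brew's profit: π = (p_{Brew} − 5)(104 − 5p_{Brew} + 3p_{Aroma}).
∂π/∂p_{Brew} = 129 − 10p_{Brew} + 3p_{Aroma} = 0 ⇒ p_{Brew} = 12.9 + 0.3p_{Aroma}.
The reaction-function slope is 0.3, so a 30-unit rise in p_{Aroma} moves p_{Brew} by 0.3 × 30 = 9. Brew's best response rises — the actions are strategic complements.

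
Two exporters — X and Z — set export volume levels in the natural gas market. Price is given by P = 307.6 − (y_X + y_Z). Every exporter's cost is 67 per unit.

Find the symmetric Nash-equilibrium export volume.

80.2

Exporter X's profit: π = y_X(307.6 − (y_X + y_Z)) − 67y_X.
∂π/∂y_X = 240.6 − 2y_X − y_Z = 0, so y_X = 120.3 − 0.5y_Z.
Setting y_X = y_Z in the reaction function: y_X = 120.3 − 0.5y_X, so y_X = 120.3 / 1.5 = 80.2.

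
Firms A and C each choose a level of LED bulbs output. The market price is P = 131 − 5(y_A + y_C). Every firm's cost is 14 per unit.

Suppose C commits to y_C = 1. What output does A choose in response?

Firm A's profit: π = y_A(131 − 5(y_A + y_C)) − 14y_A.
∂π/∂y_A = 117 − 10y_A − 5y_C = 0, so y_A = 11.7 − 0.5y_C.
At y_C = 1: y_A = 11.7 − 0.5·1 = 11.2.

11.2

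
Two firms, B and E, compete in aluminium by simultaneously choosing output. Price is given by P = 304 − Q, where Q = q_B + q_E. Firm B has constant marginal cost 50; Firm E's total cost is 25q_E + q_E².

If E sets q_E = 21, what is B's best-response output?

Firm B's profit: π = q_B(304 − (q_B + q_E)) − 50q_B.
∂π/∂q_B = 254 − 2q_B − q_E = 0, so q_B = 127 − 0.5q_E.
At q_E = 21: q_B = 127 − 0.5·21 = 116.5.

116.5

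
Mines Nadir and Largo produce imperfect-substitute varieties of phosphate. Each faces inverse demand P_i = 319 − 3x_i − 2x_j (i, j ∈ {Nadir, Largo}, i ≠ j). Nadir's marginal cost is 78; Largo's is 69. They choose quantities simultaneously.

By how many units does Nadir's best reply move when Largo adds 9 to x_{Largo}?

Mine Nadir's profit: π = x_{Nadir}(319 − 3x_{Nadir} − 2x_{Largo}) − 78x_{Nadir}.
∂π/∂x_{Nadir} = 241 − 6x_{Nadir} − 2x_{Largo} = 0 ⇒ x_{Nadir} = 241/6 − (1/3)x_{Largo}.
The reaction-function slope is −1/3, so a 9-unit rise in x_{Largo} moves x_{Nadir} by −1/3 × 9 = −3. Nadir's best response falls — the actions are strategic substitutes.

-3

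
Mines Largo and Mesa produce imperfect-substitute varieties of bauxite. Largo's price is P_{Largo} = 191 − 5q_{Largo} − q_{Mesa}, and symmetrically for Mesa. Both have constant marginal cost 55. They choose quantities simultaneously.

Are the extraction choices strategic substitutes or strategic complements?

strategic substitutes

Mine Largo's profit: π = q_{Largo}(191 − 5q_{Largo} − q_{Mesa}) − 55q_{Largo}.
∂π/∂q_{Largo} = 136 − 10q_{Largo} − q_{Mesa} = 0 ⇒ q_{Largo} = 13.6 − 0.1q_{Mesa}.
The best-response slope dq_{Largo}/dq_{Mesa} = −0.1 < 0: the reaction function is downward-sloping, so the choices are strategic substitutes.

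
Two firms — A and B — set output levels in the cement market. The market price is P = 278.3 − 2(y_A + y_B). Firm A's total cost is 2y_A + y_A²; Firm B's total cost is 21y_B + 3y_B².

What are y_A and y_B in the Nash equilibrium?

Firm A's profit: π = y_A(278.3 − 2(y_A + y_B)) − 2y_A − y_A².
∂π/∂y_A = 276.3 − 6y_A − 2y_B = 0, so y_A = 46.05 − (1/3)y_B.
For B: ∂π/∂y_B = 257.3 − 10y_B − 2y_A = 0 ⇒ y_B = 25.73 − 0.2y_A.
Substituting the second reaction function into the first: y_A = 46.05 − (1/3)(25.73 − 0.2y_A), which gives (14/15)y_A = 5621/150 ⇒ y_A = 40.15.
Then y_B = 25.73 − 0.2·40.15 = 17.7.

40.15, 17.7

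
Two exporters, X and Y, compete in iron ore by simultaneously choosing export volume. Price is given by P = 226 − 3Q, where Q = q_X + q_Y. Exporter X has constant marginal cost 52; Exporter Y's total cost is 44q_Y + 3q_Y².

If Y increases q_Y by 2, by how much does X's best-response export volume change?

Exporter X's profit: π = q_X(226 − 3(q_X + q_Y)) − 52q_X.
∂π/∂q_X = 174 − 6q_X − 3q_Y = 0, so q_X = 29 − 0.5q_Y.
The reaction-function slope is −0.5, so a 2-unit rise in q_Y moves q_X by −0.5 × 2 = −1. X's best response falls — the actions are strategic substitutes.

-1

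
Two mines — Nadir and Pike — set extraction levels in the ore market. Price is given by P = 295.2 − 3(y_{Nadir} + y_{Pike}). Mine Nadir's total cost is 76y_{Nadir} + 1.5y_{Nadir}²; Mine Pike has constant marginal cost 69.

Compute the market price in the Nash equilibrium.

160.88

Mine Nadir's profit: π = y_{Nadir}(295.2 − 3(y_{Nadir} + y_{Pike})) − 76y_{Nadir} − 1.5y_{Nadir}².
∂π/∂y_{Nadir} = 219.2 − 9y_{Nadir} − 3y_{Pike} = 0, so y_{Nadir} = 1096/45 − (1/3)y_{Pike}.
For Pike: ∂π/∂y_{Pike} = 226.2 − 6y_{Pike} − 3y_{Nadir} = 0 ⇒ y_{Pike} = 37.7 − 0.5y_{Nadir}.
Plugging y_{Pike} into Nadir's best response: y_{Nadir} = 1096/45 − (1/3)(37.7 − 0.5y_{Nadir}) ⇒ (5/6)y_{Nadir} = 1061/90, so y_{Nadir} = 1061/75.
Then y_{Pike} = 37.7 − 0.5·(1061/75) = 2297/75.
Equilibrium price: P = 295.2 − 3·(3358/75) = 160.88.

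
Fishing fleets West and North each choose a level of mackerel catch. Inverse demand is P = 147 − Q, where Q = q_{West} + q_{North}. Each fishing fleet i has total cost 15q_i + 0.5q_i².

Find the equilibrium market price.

Fishing fleet West's profit: π = q_{West}(147 − (q_{West} + q_{North})) − 15q_{West} − 0.5q_{West}².
∂π/∂q_{West} = 132 − 3q_{West} − q_{North} = 0, so q_{West} = 44 − (1/3)q_{North}.
By symmetry q_{North} = q_{West}; substituting into the reaction function, (4/3)q_{West} = 44 and q_{West} = 33.
Equilibrium price: P = 147 − 66 = 81.

81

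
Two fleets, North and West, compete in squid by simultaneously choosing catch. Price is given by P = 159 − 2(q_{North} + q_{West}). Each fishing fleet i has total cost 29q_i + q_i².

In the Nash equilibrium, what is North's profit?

Fishing fleet North's profit: π = q_{North}(159 − 2(q_{North} + q_{West})) − 29q_{North} − q_{North}².
∂π/∂q_{North} = 130 − 6q_{North} − 2q_{West} = 0, so q_{North} = 65/3 − (1/3)q_{West}.
Setting q_{North} = q_{West} in the reaction function: q_{North} = 65/3 − (1/3)q_{North}, so q_{North} = (65/3) / (4/3) = 16.25.
Price P = 159 − 2·32.5 = 94.
North's profit: (94 − 29)·16.25 − (16.25)² = 792.1875.

792.1875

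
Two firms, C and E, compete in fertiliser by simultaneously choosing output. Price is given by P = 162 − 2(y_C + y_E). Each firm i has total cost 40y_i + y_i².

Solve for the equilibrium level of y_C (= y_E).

Firm C's profit: π = y_C(162 − 2(y_C + y_E)) − 40y_C − y_C².
∂π/∂y_C = 122 − 6y_C − 2y_E = 0, so y_C = 61/3 − (1/3)y_E.
Setting y_C = y_E in the reaction function: y_C = 61/3 − (1/3)y_C, so y_C = (61/3) / (4/3) = 15.25.

15.25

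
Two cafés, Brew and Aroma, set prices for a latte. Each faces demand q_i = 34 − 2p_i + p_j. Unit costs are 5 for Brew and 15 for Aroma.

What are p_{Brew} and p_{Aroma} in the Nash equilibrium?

Brew's profit: π = (p_{Brew} − 5)(34 − 2p_{Brew} + p_{Aroma}).
∂π/∂p_{Brew} = 44 − 4p_{Brew} + p_{Aroma} = 0 ⇒ p_{Brew} = 11 + 0.25p_{Aroma}.
Similarly p_{Aroma} = 16 + 0.25p_{Brew}.
Substituting the second reaction function into the first: p_{Brew} = 11 + 0.25(16 + 0.25p_{Brew}), which gives 0.9375p_{Brew} = 15 ⇒ p_{Brew} = 16.
Then p_{Aroma} = 16 + 0.25·16 = 20.

16, 20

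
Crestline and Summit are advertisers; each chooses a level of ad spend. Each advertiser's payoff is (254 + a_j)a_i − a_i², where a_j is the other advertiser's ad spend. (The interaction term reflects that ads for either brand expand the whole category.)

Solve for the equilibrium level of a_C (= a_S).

Crestline's payoff is (254 + a_S)a_C − a_C².
∂π/∂a_C = 254 + a_S − 2a_C = 0, so a_C = 127 + 0.5a_S.
Setting a_C = a_S in the reaction function: a_C = 127 + 0.5a_C, so a_C = 127 / 0.5 = 254.

254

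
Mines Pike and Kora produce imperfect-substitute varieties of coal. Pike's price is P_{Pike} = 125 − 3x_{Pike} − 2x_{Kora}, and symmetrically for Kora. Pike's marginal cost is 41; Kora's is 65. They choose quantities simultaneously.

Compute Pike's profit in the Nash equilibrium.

Mine Pike's profit: π = x_{Pike}(125 − 3x_{Pike} − 2x_{Kora}) − 41x_{Pike}.
∂π/∂x_{Pike} = 84 − 6x_{Pike} − 2x_{Kora} = 0 ⇒ x_{Pike} = 14 − (1/3)x_{Kora}.
Similarly x_{Kora} = 10 − (1/3)x_{Pike}.
Plugging x_{Kora} into Pike's best response: x_{Pike} = 14 − (1/3)(10 − (1/3)x_{Pike}) ⇒ (8/9)x_{Pike} = 32/3, so x_{Pike} = 12.
Then x_{Kora} = 10 − (1/3)·12 = 6.
P_{Pike} = 125 − 3·12 − 2·6 = 77.
Profit = (77 − 41)·12 = 432.

432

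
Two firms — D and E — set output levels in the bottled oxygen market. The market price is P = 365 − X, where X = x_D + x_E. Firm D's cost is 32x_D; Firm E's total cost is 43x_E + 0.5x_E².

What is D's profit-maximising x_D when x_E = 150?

Firm D's profit: π = x_D(365 − (x_D + x_E)) − 32x_D.
∂π/∂x_D = 333 − 2x_D − x_E = 0, so x_D = 166.5 − 0.5x_E.
At x_E = 150: x_D = 166.5 − 0.5·150 = 91.5.

91.5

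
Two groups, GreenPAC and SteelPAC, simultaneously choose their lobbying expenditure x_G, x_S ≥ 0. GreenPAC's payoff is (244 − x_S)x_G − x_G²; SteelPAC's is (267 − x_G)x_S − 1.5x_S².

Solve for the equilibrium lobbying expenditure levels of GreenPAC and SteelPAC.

Expanding GreenPAC's payoff: 244x_G − x_Sx_G − x_G².
∂π/∂x_G = 244 − x_S − 2x_G = 0, so x_G = 122 − 0.5x_S.
Likewise for SteelPAC: x_S = 89 − (1/3)x_G.
Solving the two reaction functions simultaneously: (1 − (−0.5)(−1/3))x_G = 122 − 0.5·89, so (5/6)x_G = 77.5 and x_G = 93.
Then x_S = 89 − (1/3)·93 = 58.

93, 58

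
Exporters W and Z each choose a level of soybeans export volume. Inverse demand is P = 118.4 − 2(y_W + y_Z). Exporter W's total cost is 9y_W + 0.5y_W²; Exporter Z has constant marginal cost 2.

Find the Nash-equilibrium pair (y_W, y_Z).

12.8, 22.7

Exporter W's profit: π = y_W(118.4 − 2(y_W + y_Z)) − 9y_W − 0.5y_W².
∂π/∂y_W = 109.4 − 5y_W − 2y_Z = 0, so y_W = 21.88 − 0.4y_Z.
For Z: ∂π/∂y_Z = 116.4 − 4y_Z − 2y_W = 0 ⇒ y_Z = 29.1 − 0.5y_W.
Plugging y_Z into W's best response: y_W = 21.88 − 0.4(29.1 − 0.5y_W) ⇒ 0.8y_W = 10.24, so y_W = 12.8.
Then y_Z = 29.1 − 0.5·12.8 = 22.7.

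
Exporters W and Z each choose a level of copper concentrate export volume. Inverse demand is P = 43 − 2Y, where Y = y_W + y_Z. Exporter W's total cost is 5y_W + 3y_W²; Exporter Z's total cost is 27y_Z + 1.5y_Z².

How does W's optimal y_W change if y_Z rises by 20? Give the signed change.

Exporter W's profit: π = y_W(43 − 2(y_W + y_Z)) − 5y_W − 3y_W².
∂π/∂y_W = 38 − 10y_W − 2y_Z = 0, so y_W = 3.8 − 0.2y_Z.
The reaction-function slope is −0.2, so a 20-unit rise in y_Z moves y_W by −0.2 × 20 = −4. W's best response falls — the actions are strategic substitutes.

-4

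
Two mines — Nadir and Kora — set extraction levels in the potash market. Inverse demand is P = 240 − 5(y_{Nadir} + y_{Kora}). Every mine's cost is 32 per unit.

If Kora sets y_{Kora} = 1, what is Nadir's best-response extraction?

Mine Nadir's profit: π = y_{Nadir}(240 − 5(y_{Nadir} + y_{Kora})) − 32y_{Nadir}.
∂π/∂y_{Nadir} = 208 − 10y_{Nadir} − 5y_{Kora} = 0, so y_{Nadir} = 20.8 − 0.5y_{Kora}.
At y_{Kora} = 1: y_{Nadir} = 20.8 − 0.5·1 = 20.3.

20.3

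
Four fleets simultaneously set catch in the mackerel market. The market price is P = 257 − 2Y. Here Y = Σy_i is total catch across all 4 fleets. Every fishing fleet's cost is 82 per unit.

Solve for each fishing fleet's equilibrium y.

A representative fishing fleet's profit is π_i = y_i(257 − 2Y) − 82y_i, with Y = y_i + Σ_{j≠i} y_j.
First-order condition: 175 − 4y_i − 2Σ_{j≠i} y_j = 0.
With identical fishing fleets, set every y_j = y: then 175 − 4y − 6y = 0, i.e. y = 175/10 = 17.5.

17.5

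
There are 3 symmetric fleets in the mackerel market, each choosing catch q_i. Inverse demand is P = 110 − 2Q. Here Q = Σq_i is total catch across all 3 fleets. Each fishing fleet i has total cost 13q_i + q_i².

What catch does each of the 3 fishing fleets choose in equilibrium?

A representative fishing fleet's profit is π_i = q_i(110 − 2Q) − 13q_i − q_i², with Q = q_i + Σ_{j≠i} q_j.
First-order condition: 97 − 6q_i − 2Σ_{j≠i} q_j = 0.
Imposing symmetry (q_j = q for all j) turns Σ_{j≠i} q_j into 2q, so 97 = 10q and q = 9.7.

9.7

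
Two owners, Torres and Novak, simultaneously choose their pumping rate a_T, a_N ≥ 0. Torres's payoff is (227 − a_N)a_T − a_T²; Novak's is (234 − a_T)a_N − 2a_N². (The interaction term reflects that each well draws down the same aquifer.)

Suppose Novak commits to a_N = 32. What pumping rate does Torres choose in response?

97.5

Expanding Torres's payoff: 227a_T − a_Na_T − a_T².
∂π/∂a_T = 227 − a_N − 2a_T = 0, so a_T = 113.5 − 0.5a_N.
At a_N = 32: a_T = 113.5 − 0.5·32 = 97.5.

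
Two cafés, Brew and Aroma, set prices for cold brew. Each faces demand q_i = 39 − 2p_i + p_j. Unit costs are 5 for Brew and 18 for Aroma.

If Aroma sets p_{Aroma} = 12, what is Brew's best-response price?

Brew's profit: π = (p_{Brew} − 5)(39 − 2p_{Brew} + p_{Aroma}).
∂π/∂p_{Brew} = 49 − 4p_{Brew} + p_{Aroma} = 0 ⇒ p_{Brew} = 12.25 + 0.25p_{Aroma}.
At p_{Aroma} = 12: p_{Brew} = 12.25 + 0.25·12 = 15.25.

15.25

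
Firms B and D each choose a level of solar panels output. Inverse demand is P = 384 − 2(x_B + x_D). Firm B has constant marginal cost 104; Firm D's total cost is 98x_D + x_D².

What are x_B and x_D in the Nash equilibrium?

55.4, 29.2

Firm B's profit: π = x_B(384 − 2(x_B + x_D)) − 104x_B.
∂π/∂x_B = 280 − 4x_B − 2x_D = 0, so x_B = 70 − 0.5x_D.
For D: ∂π/∂x_D = 286 − 6x_D − 2x_B = 0 ⇒ x_D = 143/3 − (1/3)x_B.
Solving the two reaction functions simultaneously: (1 − (−0.5)(−1/3))x_B = 70 − 0.5·(143/3), so (5/6)x_B = 277/6 and x_B = 55.4.
Then x_D = 143/3 − (1/3)·55.4 = 29.2.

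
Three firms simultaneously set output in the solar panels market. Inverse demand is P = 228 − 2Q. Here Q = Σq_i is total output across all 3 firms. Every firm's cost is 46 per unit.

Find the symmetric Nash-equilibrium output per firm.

A representative firm's profit is π_i = q_i(228 − 2Q) − 46q_i, with Q = q_i + Σ_{j≠i} q_j.
First-order condition: 182 − 4q_i − 2Σ_{j≠i} q_j = 0.
In a symmetric equilibrium every firm chooses the same q, so Σ_{j≠i} q_j = 2q. The condition becomes 182 − 8q = 0, giving q = 182/8 = 22.75.

22.75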